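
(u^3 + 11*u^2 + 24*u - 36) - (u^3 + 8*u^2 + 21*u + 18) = 3*u^2 + 3*u - 54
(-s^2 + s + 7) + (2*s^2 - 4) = s^2 + s + 3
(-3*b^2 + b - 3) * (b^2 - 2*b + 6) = -3*b^4 + 7*b^3 - 23*b^2 + 12*b - 18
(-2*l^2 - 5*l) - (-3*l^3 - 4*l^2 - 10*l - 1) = 3*l^3 + 2*l^2 + 5*l + 1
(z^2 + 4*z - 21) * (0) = 0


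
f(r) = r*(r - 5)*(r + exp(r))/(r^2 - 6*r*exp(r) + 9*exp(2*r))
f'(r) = r*(r - 5)*(r + exp(r))*(6*r*exp(r) - 2*r - 18*exp(2*r) + 6*exp(r))/(r^2 - 6*r*exp(r) + 9*exp(2*r))^2 + r*(r - 5)*(exp(r) + 1)/(r^2 - 6*r*exp(r) + 9*exp(2*r)) + r*(r + exp(r))/(r^2 - 6*r*exp(r) + 9*exp(2*r)) + (r - 5)*(r + exp(r))/(r^2 - 6*r*exp(r) + 9*exp(2*r))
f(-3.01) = -7.16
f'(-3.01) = 1.95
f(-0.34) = 0.11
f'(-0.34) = 0.06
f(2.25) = -0.11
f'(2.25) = 0.12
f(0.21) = -0.12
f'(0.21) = -0.54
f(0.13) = -0.07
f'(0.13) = -0.57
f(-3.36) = -7.78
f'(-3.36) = 1.64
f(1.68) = -0.19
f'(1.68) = 0.17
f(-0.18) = 0.08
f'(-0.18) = -0.34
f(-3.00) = -7.14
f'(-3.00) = 1.96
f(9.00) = 0.00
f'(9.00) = 0.00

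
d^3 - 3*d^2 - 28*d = d*(d - 7)*(d + 4)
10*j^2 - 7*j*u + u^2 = (-5*j + u)*(-2*j + u)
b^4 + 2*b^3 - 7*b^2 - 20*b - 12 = (b - 3)*(b + 1)*(b + 2)^2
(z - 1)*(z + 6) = z^2 + 5*z - 6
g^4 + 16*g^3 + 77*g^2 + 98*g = g*(g + 2)*(g + 7)^2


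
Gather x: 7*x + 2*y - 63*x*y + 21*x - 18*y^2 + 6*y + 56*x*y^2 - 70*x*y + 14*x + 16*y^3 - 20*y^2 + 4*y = x*(56*y^2 - 133*y + 42) + 16*y^3 - 38*y^2 + 12*y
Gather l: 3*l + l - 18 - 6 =4*l - 24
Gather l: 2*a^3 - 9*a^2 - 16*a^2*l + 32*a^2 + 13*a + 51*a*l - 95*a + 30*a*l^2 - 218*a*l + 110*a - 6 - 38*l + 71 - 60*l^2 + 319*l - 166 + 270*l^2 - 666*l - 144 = 2*a^3 + 23*a^2 + 28*a + l^2*(30*a + 210) + l*(-16*a^2 - 167*a - 385) - 245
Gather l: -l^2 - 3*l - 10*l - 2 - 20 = -l^2 - 13*l - 22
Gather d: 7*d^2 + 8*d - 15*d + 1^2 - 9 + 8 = 7*d^2 - 7*d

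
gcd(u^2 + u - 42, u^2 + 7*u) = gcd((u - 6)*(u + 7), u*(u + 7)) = u + 7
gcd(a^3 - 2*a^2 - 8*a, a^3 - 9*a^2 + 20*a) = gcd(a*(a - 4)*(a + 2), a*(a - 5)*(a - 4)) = a^2 - 4*a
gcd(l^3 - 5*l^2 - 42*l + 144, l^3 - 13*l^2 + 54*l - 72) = l - 3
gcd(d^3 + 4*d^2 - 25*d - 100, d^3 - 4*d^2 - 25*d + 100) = d^2 - 25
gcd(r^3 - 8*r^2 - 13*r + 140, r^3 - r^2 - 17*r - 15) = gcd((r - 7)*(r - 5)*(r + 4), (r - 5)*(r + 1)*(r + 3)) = r - 5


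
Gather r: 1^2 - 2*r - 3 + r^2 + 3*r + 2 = r^2 + r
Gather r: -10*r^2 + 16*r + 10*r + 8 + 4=-10*r^2 + 26*r + 12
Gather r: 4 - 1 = 3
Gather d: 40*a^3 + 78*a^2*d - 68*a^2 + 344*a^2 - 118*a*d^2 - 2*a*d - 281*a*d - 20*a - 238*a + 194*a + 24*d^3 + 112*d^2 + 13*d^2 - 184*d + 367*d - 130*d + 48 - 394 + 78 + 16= 40*a^3 + 276*a^2 - 64*a + 24*d^3 + d^2*(125 - 118*a) + d*(78*a^2 - 283*a + 53) - 252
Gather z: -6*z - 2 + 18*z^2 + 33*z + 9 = 18*z^2 + 27*z + 7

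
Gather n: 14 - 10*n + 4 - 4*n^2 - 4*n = -4*n^2 - 14*n + 18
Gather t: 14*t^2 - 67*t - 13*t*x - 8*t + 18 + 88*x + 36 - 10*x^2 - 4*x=14*t^2 + t*(-13*x - 75) - 10*x^2 + 84*x + 54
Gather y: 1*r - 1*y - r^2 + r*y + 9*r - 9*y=-r^2 + 10*r + y*(r - 10)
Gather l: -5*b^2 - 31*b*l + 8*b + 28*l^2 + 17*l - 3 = -5*b^2 + 8*b + 28*l^2 + l*(17 - 31*b) - 3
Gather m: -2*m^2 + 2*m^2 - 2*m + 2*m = 0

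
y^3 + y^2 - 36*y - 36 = (y - 6)*(y + 1)*(y + 6)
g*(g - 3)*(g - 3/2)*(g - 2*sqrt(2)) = g^4 - 9*g^3/2 - 2*sqrt(2)*g^3 + 9*g^2/2 + 9*sqrt(2)*g^2 - 9*sqrt(2)*g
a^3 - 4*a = a*(a - 2)*(a + 2)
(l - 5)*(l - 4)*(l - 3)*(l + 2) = l^4 - 10*l^3 + 23*l^2 + 34*l - 120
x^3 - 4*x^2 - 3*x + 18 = (x - 3)^2*(x + 2)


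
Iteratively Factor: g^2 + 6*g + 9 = (g + 3)*(g + 3)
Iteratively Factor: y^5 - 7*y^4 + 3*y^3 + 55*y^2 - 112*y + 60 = (y - 5)*(y^4 - 2*y^3 - 7*y^2 + 20*y - 12) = (y - 5)*(y - 2)*(y^3 - 7*y + 6) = (y - 5)*(y - 2)*(y - 1)*(y^2 + y - 6) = (y - 5)*(y - 2)^2*(y - 1)*(y + 3)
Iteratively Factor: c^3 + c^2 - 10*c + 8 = (c - 1)*(c^2 + 2*c - 8) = (c - 1)*(c + 4)*(c - 2)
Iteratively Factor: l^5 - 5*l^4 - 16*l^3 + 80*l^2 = (l - 5)*(l^4 - 16*l^2) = (l - 5)*(l - 4)*(l^3 + 4*l^2) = l*(l - 5)*(l - 4)*(l^2 + 4*l) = l*(l - 5)*(l - 4)*(l + 4)*(l)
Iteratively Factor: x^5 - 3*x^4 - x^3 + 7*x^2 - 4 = (x - 2)*(x^4 - x^3 - 3*x^2 + x + 2) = (x - 2)^2*(x^3 + x^2 - x - 1) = (x - 2)^2*(x + 1)*(x^2 - 1) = (x - 2)^2*(x - 1)*(x + 1)*(x + 1)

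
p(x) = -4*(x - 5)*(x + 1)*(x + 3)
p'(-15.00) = -2752.00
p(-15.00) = 13440.00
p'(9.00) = -832.00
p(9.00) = -1920.00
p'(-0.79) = 54.19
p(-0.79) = 10.75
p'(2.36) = 20.04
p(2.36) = 190.18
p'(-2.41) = -20.98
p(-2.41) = -24.66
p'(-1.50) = 29.00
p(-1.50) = -19.50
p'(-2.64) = -36.76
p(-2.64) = -18.04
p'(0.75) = 67.25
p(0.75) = 111.56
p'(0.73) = 67.45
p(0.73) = 110.22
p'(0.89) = 65.61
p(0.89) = 120.87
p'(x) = -4*(x - 5)*(x + 1) - 4*(x - 5)*(x + 3) - 4*(x + 1)*(x + 3) = -12*x^2 + 8*x + 68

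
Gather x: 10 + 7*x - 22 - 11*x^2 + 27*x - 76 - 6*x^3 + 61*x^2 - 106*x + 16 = -6*x^3 + 50*x^2 - 72*x - 72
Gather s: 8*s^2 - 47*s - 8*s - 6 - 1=8*s^2 - 55*s - 7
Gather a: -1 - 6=-7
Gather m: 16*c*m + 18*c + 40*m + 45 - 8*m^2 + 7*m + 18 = 18*c - 8*m^2 + m*(16*c + 47) + 63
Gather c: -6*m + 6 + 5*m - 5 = 1 - m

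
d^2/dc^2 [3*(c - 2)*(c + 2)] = 6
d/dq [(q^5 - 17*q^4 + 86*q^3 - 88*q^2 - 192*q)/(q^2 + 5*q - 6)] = (3*q^6 - 14*q^5 - 199*q^4 + 1268*q^3 - 1796*q^2 + 1056*q + 1152)/(q^4 + 10*q^3 + 13*q^2 - 60*q + 36)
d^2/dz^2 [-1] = 0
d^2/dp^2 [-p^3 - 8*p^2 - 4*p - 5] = -6*p - 16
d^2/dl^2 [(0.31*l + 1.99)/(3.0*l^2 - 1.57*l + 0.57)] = ((0.31*l + 1.99)*(6.0*l - 1.57)*(12.0*l - 3.14) - (5.58*l + 10.9666)*(3.0*l^2 - 1.57*l + 0.57))/(3.0*l^2 - 1.57*l + 0.57)^3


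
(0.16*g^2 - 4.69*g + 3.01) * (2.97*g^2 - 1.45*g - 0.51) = 0.4752*g^4 - 14.1613*g^3 + 15.6586*g^2 - 1.9726*g - 1.5351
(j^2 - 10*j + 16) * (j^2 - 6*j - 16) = j^4 - 16*j^3 + 60*j^2 + 64*j - 256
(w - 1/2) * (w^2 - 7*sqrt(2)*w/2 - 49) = w^3 - 7*sqrt(2)*w^2/2 - w^2/2 - 49*w + 7*sqrt(2)*w/4 + 49/2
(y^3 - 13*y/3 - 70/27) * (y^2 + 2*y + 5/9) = y^5 + 2*y^4 - 34*y^3/9 - 304*y^2/27 - 205*y/27 - 350/243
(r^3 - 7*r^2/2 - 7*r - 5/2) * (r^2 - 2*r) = r^5 - 11*r^4/2 + 23*r^2/2 + 5*r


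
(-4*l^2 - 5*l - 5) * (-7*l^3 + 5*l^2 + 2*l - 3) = 28*l^5 + 15*l^4 + 2*l^3 - 23*l^2 + 5*l + 15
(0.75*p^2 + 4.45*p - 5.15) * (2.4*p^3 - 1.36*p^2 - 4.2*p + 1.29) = 1.8*p^5 + 9.66*p^4 - 21.562*p^3 - 10.7185*p^2 + 27.3705*p - 6.6435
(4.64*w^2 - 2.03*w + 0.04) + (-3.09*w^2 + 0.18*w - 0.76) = 1.55*w^2 - 1.85*w - 0.72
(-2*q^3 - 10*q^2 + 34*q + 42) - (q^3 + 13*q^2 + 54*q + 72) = -3*q^3 - 23*q^2 - 20*q - 30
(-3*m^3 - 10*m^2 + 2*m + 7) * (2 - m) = 3*m^4 + 4*m^3 - 22*m^2 - 3*m + 14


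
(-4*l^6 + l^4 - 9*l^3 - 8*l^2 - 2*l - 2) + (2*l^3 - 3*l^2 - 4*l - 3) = -4*l^6 + l^4 - 7*l^3 - 11*l^2 - 6*l - 5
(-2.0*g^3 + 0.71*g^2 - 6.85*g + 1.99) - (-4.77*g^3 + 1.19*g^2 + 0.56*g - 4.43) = 2.77*g^3 - 0.48*g^2 - 7.41*g + 6.42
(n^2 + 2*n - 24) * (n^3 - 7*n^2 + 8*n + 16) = n^5 - 5*n^4 - 30*n^3 + 200*n^2 - 160*n - 384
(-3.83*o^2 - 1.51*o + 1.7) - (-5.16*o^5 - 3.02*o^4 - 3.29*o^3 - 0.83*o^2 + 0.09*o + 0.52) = 5.16*o^5 + 3.02*o^4 + 3.29*o^3 - 3.0*o^2 - 1.6*o + 1.18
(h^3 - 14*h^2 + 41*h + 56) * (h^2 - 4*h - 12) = h^5 - 18*h^4 + 85*h^3 + 60*h^2 - 716*h - 672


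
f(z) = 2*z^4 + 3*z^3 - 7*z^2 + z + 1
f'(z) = 8*z^3 + 9*z^2 - 14*z + 1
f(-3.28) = 48.03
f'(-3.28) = -138.55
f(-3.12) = 28.14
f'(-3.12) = -110.68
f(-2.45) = -15.53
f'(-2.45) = -28.33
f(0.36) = 0.63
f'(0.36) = -2.50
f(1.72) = 14.78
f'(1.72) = 44.25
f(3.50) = 347.50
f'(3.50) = 405.25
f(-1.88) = -20.57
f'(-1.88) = 5.97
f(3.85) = 511.71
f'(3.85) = 537.04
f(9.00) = 14752.00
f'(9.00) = 6436.00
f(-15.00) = 89536.00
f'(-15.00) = -24764.00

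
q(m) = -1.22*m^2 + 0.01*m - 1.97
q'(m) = 0.01 - 2.44*m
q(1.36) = -4.21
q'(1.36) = -3.31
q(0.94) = -3.04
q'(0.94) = -2.28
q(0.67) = -2.51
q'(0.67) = -1.62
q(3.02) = -13.07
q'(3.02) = -7.36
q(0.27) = -2.06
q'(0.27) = -0.65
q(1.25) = -3.86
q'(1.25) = -3.04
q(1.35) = -4.18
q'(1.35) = -3.28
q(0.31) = -2.08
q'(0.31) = -0.75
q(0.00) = -1.97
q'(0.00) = 0.01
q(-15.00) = -276.62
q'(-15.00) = 36.61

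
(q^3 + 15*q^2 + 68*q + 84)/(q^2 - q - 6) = (q^2 + 13*q + 42)/(q - 3)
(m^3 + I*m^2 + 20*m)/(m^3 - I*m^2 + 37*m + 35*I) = m*(m - 4*I)/(m^2 - 6*I*m + 7)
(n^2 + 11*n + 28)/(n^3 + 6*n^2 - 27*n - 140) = 1/(n - 5)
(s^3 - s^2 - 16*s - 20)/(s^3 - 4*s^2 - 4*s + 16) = (s^2 - 3*s - 10)/(s^2 - 6*s + 8)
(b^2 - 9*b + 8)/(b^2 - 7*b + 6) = (b - 8)/(b - 6)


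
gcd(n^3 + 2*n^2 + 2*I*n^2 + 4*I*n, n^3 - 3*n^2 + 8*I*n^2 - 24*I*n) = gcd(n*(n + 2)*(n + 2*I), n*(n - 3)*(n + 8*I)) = n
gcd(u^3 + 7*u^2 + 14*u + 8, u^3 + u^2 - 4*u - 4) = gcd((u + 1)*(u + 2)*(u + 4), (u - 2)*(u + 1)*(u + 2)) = u^2 + 3*u + 2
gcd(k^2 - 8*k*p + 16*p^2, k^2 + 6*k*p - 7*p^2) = 1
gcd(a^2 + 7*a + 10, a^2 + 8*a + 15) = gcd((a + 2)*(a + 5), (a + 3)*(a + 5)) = a + 5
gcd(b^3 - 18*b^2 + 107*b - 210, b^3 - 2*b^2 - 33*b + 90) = b - 5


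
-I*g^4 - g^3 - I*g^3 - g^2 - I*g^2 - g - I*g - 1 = (g - I)^2*(g + I)*(-I*g - I)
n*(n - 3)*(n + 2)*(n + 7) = n^4 + 6*n^3 - 13*n^2 - 42*n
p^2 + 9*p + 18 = (p + 3)*(p + 6)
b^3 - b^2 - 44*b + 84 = (b - 6)*(b - 2)*(b + 7)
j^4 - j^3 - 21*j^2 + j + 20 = (j - 5)*(j - 1)*(j + 1)*(j + 4)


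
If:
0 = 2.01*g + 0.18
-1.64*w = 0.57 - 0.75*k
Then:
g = -0.09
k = 2.18666666666667*w + 0.76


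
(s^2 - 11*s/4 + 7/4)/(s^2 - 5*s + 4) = (s - 7/4)/(s - 4)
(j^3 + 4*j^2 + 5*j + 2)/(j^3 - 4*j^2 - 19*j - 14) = (j + 1)/(j - 7)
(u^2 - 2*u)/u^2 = (u - 2)/u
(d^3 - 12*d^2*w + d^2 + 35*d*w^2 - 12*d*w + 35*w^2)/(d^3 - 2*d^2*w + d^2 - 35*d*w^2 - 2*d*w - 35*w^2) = (d - 5*w)/(d + 5*w)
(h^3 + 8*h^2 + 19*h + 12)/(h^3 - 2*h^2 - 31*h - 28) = (h + 3)/(h - 7)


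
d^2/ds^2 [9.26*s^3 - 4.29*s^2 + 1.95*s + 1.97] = 55.56*s - 8.58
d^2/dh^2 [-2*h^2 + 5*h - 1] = -4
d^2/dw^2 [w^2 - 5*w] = 2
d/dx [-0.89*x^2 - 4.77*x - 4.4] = -1.78*x - 4.77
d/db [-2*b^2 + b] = 1 - 4*b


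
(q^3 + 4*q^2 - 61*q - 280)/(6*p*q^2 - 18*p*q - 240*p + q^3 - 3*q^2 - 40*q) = (q + 7)/(6*p + q)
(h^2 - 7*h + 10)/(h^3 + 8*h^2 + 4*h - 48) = (h - 5)/(h^2 + 10*h + 24)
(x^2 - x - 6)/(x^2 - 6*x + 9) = (x + 2)/(x - 3)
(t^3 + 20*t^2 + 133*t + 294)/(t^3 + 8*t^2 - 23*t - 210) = (t + 7)/(t - 5)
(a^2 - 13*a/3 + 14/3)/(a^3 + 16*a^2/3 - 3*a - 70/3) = (3*a - 7)/(3*a^2 + 22*a + 35)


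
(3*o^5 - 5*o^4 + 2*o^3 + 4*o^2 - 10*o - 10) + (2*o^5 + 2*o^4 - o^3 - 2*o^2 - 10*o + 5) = 5*o^5 - 3*o^4 + o^3 + 2*o^2 - 20*o - 5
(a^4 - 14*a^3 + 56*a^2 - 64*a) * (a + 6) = a^5 - 8*a^4 - 28*a^3 + 272*a^2 - 384*a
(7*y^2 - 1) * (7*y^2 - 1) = 49*y^4 - 14*y^2 + 1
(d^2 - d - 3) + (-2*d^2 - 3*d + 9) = -d^2 - 4*d + 6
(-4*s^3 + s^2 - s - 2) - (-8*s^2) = -4*s^3 + 9*s^2 - s - 2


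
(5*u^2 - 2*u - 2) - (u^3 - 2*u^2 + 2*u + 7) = -u^3 + 7*u^2 - 4*u - 9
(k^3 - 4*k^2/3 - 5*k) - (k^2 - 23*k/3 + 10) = k^3 - 7*k^2/3 + 8*k/3 - 10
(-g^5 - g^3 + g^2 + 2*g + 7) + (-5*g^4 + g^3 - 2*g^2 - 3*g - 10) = -g^5 - 5*g^4 - g^2 - g - 3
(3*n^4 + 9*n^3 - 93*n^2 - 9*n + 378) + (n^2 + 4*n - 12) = 3*n^4 + 9*n^3 - 92*n^2 - 5*n + 366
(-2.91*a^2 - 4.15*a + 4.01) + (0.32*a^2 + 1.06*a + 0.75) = -2.59*a^2 - 3.09*a + 4.76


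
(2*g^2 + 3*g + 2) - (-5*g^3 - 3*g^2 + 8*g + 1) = 5*g^3 + 5*g^2 - 5*g + 1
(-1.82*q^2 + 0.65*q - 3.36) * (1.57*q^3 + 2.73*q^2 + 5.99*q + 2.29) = -2.8574*q^5 - 3.9481*q^4 - 14.4025*q^3 - 9.4471*q^2 - 18.6379*q - 7.6944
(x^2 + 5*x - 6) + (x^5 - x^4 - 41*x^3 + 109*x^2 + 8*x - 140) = x^5 - x^4 - 41*x^3 + 110*x^2 + 13*x - 146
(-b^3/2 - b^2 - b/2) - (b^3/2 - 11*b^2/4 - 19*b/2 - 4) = -b^3 + 7*b^2/4 + 9*b + 4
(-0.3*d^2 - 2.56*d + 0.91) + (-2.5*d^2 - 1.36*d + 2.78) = -2.8*d^2 - 3.92*d + 3.69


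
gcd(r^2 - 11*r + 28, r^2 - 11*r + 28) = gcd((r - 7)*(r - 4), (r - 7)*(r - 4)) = r^2 - 11*r + 28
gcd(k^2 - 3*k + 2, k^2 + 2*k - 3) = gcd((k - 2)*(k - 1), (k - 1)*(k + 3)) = k - 1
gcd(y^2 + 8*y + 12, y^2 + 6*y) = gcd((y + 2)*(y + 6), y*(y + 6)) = y + 6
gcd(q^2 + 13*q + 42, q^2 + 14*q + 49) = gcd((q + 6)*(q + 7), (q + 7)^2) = q + 7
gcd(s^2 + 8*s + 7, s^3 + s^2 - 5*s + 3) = 1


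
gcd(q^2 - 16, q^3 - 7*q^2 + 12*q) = q - 4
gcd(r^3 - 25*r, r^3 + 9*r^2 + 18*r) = r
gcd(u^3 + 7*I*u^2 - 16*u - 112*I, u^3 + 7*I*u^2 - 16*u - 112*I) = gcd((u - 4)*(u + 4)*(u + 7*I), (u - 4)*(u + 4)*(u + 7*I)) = u^3 + 7*I*u^2 - 16*u - 112*I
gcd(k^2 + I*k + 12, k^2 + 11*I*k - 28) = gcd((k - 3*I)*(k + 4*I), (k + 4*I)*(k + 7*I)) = k + 4*I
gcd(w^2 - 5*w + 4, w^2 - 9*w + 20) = w - 4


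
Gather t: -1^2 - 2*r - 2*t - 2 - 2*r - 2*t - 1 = -4*r - 4*t - 4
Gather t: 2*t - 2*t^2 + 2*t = -2*t^2 + 4*t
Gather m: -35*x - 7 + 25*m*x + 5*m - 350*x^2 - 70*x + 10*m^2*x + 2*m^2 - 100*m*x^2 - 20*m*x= m^2*(10*x + 2) + m*(-100*x^2 + 5*x + 5) - 350*x^2 - 105*x - 7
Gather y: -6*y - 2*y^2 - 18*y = -2*y^2 - 24*y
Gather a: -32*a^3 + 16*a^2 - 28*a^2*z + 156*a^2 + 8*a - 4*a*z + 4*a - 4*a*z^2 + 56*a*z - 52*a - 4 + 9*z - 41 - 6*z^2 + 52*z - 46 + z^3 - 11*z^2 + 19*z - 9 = -32*a^3 + a^2*(172 - 28*z) + a*(-4*z^2 + 52*z - 40) + z^3 - 17*z^2 + 80*z - 100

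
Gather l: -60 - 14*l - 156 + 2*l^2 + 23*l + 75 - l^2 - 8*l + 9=l^2 + l - 132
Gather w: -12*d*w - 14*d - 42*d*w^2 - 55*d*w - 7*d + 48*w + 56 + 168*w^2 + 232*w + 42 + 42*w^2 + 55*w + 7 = -21*d + w^2*(210 - 42*d) + w*(335 - 67*d) + 105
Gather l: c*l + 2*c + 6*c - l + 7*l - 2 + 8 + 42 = 8*c + l*(c + 6) + 48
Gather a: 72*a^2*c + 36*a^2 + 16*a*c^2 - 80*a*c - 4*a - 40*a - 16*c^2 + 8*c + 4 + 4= a^2*(72*c + 36) + a*(16*c^2 - 80*c - 44) - 16*c^2 + 8*c + 8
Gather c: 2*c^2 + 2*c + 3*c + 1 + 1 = 2*c^2 + 5*c + 2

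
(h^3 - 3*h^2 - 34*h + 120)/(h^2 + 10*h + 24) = (h^2 - 9*h + 20)/(h + 4)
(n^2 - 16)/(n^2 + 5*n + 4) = (n - 4)/(n + 1)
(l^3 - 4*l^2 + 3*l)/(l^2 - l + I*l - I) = l*(l - 3)/(l + I)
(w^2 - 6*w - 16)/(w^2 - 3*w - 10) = (w - 8)/(w - 5)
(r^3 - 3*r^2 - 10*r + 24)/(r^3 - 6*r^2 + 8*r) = (r + 3)/r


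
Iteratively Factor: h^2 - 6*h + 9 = (h - 3)*(h - 3)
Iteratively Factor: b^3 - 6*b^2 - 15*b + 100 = (b - 5)*(b^2 - b - 20) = (b - 5)^2*(b + 4)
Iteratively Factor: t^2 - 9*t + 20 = (t - 5)*(t - 4)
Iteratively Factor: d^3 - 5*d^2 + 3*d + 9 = (d - 3)*(d^2 - 2*d - 3) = (d - 3)^2*(d + 1)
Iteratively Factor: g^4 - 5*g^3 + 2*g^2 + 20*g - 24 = (g - 2)*(g^3 - 3*g^2 - 4*g + 12) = (g - 3)*(g - 2)*(g^2 - 4) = (g - 3)*(g - 2)*(g + 2)*(g - 2)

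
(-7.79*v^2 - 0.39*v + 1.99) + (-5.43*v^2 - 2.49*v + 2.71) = -13.22*v^2 - 2.88*v + 4.7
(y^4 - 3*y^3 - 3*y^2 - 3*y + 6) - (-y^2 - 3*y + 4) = y^4 - 3*y^3 - 2*y^2 + 2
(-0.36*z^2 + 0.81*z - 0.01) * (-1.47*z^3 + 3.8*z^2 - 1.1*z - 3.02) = 0.5292*z^5 - 2.5587*z^4 + 3.4887*z^3 + 0.1582*z^2 - 2.4352*z + 0.0302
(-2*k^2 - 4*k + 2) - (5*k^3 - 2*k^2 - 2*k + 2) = -5*k^3 - 2*k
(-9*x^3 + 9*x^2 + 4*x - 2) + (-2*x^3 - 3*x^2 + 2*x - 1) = -11*x^3 + 6*x^2 + 6*x - 3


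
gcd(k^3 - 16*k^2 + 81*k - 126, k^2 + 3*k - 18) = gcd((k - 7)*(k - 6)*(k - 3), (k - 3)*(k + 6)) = k - 3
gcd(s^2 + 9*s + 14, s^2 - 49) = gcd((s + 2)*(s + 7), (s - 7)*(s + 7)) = s + 7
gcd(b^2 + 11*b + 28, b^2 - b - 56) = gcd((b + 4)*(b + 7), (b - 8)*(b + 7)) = b + 7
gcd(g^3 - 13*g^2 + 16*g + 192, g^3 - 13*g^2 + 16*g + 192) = g^3 - 13*g^2 + 16*g + 192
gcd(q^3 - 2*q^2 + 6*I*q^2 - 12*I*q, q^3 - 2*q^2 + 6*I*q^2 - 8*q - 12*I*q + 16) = q - 2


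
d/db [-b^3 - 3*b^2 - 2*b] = -3*b^2 - 6*b - 2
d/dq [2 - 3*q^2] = -6*q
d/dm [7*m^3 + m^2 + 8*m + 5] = 21*m^2 + 2*m + 8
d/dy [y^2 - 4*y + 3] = 2*y - 4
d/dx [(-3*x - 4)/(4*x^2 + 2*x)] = (3*x^2 + 8*x + 2)/(x^2*(4*x^2 + 4*x + 1))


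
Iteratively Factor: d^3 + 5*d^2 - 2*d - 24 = (d + 4)*(d^2 + d - 6) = (d - 2)*(d + 4)*(d + 3)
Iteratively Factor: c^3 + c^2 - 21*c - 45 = (c + 3)*(c^2 - 2*c - 15) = (c + 3)^2*(c - 5)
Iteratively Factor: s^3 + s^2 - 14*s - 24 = (s - 4)*(s^2 + 5*s + 6) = (s - 4)*(s + 2)*(s + 3)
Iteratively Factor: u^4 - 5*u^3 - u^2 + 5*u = (u - 5)*(u^3 - u) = u*(u - 5)*(u^2 - 1) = u*(u - 5)*(u + 1)*(u - 1)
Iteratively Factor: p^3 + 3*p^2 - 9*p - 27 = (p + 3)*(p^2 - 9) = (p + 3)^2*(p - 3)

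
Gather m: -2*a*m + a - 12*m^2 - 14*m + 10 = a - 12*m^2 + m*(-2*a - 14) + 10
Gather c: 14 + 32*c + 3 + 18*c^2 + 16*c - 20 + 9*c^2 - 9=27*c^2 + 48*c - 12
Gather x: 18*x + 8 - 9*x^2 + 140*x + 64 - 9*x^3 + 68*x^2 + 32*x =-9*x^3 + 59*x^2 + 190*x + 72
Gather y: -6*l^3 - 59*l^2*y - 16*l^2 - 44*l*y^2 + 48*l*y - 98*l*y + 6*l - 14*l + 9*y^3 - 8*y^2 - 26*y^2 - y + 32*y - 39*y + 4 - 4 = -6*l^3 - 16*l^2 - 8*l + 9*y^3 + y^2*(-44*l - 34) + y*(-59*l^2 - 50*l - 8)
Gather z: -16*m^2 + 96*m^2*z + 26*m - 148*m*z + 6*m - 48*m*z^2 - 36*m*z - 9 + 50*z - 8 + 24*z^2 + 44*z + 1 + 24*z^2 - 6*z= -16*m^2 + 32*m + z^2*(48 - 48*m) + z*(96*m^2 - 184*m + 88) - 16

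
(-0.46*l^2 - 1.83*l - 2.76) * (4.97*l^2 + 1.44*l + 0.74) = -2.2862*l^4 - 9.7575*l^3 - 16.6928*l^2 - 5.3286*l - 2.0424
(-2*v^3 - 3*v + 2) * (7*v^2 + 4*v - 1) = -14*v^5 - 8*v^4 - 19*v^3 + 2*v^2 + 11*v - 2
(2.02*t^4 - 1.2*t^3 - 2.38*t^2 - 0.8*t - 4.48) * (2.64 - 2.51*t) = -5.0702*t^5 + 8.3448*t^4 + 2.8058*t^3 - 4.2752*t^2 + 9.1328*t - 11.8272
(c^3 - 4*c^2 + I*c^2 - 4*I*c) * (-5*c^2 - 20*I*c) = -5*c^5 + 20*c^4 - 25*I*c^4 + 20*c^3 + 100*I*c^3 - 80*c^2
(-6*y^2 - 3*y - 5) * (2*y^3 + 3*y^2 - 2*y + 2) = -12*y^5 - 24*y^4 - 7*y^3 - 21*y^2 + 4*y - 10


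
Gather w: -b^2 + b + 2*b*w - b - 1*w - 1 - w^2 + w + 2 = -b^2 + 2*b*w - w^2 + 1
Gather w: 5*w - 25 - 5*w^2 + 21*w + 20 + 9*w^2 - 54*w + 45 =4*w^2 - 28*w + 40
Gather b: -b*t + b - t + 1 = b*(1 - t) - t + 1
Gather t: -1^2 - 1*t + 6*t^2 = 6*t^2 - t - 1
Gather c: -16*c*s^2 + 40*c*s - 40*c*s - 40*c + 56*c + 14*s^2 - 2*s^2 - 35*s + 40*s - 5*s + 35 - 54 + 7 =c*(16 - 16*s^2) + 12*s^2 - 12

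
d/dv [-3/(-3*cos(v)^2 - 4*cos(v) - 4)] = 6*(3*cos(v) + 2)*sin(v)/(3*cos(v)^2 + 4*cos(v) + 4)^2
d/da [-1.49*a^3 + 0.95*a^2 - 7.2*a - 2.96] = -4.47*a^2 + 1.9*a - 7.2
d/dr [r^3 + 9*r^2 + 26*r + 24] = 3*r^2 + 18*r + 26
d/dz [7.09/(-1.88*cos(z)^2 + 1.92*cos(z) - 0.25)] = (13.6128 - 26.6584*cos(z))*sin(z)/(1.88*cos(z)^2 - 1.92*cos(z) + 0.25)^2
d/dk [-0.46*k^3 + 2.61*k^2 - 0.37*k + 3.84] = -1.38*k^2 + 5.22*k - 0.37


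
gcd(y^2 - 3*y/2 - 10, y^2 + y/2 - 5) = y + 5/2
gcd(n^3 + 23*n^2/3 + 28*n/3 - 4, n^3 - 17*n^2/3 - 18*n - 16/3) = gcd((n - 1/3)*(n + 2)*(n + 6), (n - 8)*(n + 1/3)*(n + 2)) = n + 2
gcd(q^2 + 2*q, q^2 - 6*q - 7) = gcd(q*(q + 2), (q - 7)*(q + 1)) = 1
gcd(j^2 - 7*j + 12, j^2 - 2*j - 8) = j - 4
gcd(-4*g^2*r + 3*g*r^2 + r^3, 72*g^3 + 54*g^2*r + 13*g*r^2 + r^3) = 4*g + r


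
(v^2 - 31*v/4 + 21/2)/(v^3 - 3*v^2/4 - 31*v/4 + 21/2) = (v - 6)/(v^2 + v - 6)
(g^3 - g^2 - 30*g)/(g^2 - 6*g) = g + 5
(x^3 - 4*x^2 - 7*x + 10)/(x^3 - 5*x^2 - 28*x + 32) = (x^2 - 3*x - 10)/(x^2 - 4*x - 32)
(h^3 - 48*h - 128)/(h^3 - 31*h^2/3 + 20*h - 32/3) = 3*(h^2 + 8*h + 16)/(3*h^2 - 7*h + 4)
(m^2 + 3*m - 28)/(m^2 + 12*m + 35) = (m - 4)/(m + 5)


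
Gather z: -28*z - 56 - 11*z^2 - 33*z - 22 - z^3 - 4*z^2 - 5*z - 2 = -z^3 - 15*z^2 - 66*z - 80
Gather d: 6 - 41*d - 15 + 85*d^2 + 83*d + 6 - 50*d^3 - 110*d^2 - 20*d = -50*d^3 - 25*d^2 + 22*d - 3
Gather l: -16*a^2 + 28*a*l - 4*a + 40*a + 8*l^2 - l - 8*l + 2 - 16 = -16*a^2 + 36*a + 8*l^2 + l*(28*a - 9) - 14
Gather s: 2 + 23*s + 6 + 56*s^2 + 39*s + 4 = 56*s^2 + 62*s + 12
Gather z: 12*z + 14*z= 26*z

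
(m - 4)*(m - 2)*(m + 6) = m^3 - 28*m + 48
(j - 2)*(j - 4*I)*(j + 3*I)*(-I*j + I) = -I*j^4 - j^3 + 3*I*j^3 + 3*j^2 - 14*I*j^2 - 2*j + 36*I*j - 24*I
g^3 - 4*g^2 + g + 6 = (g - 3)*(g - 2)*(g + 1)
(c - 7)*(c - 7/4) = c^2 - 35*c/4 + 49/4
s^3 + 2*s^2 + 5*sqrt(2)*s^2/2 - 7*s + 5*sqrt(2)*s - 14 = (s + 2)*(s - sqrt(2))*(s + 7*sqrt(2)/2)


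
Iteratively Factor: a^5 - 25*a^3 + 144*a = (a - 4)*(a^4 + 4*a^3 - 9*a^2 - 36*a) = a*(a - 4)*(a^3 + 4*a^2 - 9*a - 36) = a*(a - 4)*(a + 4)*(a^2 - 9) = a*(a - 4)*(a + 3)*(a + 4)*(a - 3)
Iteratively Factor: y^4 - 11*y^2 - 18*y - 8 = (y + 1)*(y^3 - y^2 - 10*y - 8) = (y + 1)^2*(y^2 - 2*y - 8) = (y + 1)^2*(y + 2)*(y - 4)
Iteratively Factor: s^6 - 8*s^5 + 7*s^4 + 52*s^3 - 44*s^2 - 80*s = (s - 4)*(s^5 - 4*s^4 - 9*s^3 + 16*s^2 + 20*s) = (s - 5)*(s - 4)*(s^4 + s^3 - 4*s^2 - 4*s) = (s - 5)*(s - 4)*(s + 2)*(s^3 - s^2 - 2*s) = (s - 5)*(s - 4)*(s + 1)*(s + 2)*(s^2 - 2*s) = (s - 5)*(s - 4)*(s - 2)*(s + 1)*(s + 2)*(s)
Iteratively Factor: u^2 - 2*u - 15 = (u + 3)*(u - 5)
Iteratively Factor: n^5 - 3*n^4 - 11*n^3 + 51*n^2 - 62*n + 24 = (n - 1)*(n^4 - 2*n^3 - 13*n^2 + 38*n - 24) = (n - 1)^2*(n^3 - n^2 - 14*n + 24) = (n - 1)^2*(n + 4)*(n^2 - 5*n + 6) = (n - 2)*(n - 1)^2*(n + 4)*(n - 3)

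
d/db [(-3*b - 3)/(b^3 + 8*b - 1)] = 3*(-b^3 - 8*b + (b + 1)*(3*b^2 + 8) + 1)/(b^3 + 8*b - 1)^2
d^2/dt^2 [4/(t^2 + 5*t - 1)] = 8*(-t^2 - 5*t + (2*t + 5)^2 + 1)/(t^2 + 5*t - 1)^3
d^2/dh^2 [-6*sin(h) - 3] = 6*sin(h)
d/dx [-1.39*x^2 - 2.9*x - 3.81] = -2.78*x - 2.9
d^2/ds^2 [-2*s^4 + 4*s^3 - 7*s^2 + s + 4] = -24*s^2 + 24*s - 14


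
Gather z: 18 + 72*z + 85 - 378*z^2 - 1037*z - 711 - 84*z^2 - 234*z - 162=-462*z^2 - 1199*z - 770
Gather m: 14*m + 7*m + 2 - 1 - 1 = 21*m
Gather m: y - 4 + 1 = y - 3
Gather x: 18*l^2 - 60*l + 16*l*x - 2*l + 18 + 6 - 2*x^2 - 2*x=18*l^2 - 62*l - 2*x^2 + x*(16*l - 2) + 24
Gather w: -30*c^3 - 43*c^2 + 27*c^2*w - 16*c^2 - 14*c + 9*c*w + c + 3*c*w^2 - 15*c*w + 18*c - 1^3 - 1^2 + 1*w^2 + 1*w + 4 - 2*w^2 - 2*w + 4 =-30*c^3 - 59*c^2 + 5*c + w^2*(3*c - 1) + w*(27*c^2 - 6*c - 1) + 6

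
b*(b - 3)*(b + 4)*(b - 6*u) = b^4 - 6*b^3*u + b^3 - 6*b^2*u - 12*b^2 + 72*b*u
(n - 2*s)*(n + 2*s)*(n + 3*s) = n^3 + 3*n^2*s - 4*n*s^2 - 12*s^3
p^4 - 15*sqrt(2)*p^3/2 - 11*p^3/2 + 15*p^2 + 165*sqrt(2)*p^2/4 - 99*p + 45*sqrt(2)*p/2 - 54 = (p - 6)*(p + 1/2)*(p - 6*sqrt(2))*(p - 3*sqrt(2)/2)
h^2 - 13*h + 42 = (h - 7)*(h - 6)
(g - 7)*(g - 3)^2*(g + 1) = g^4 - 12*g^3 + 38*g^2 - 12*g - 63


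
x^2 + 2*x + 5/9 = (x + 1/3)*(x + 5/3)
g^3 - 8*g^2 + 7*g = g*(g - 7)*(g - 1)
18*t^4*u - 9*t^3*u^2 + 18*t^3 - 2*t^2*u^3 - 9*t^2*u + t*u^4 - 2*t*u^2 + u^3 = (-3*t + u)*(-2*t + u)*(3*t + u)*(t*u + 1)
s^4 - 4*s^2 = s^2*(s - 2)*(s + 2)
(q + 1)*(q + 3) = q^2 + 4*q + 3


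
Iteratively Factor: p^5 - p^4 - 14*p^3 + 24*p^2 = (p)*(p^4 - p^3 - 14*p^2 + 24*p) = p*(p - 2)*(p^3 + p^2 - 12*p) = p*(p - 3)*(p - 2)*(p^2 + 4*p) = p*(p - 3)*(p - 2)*(p + 4)*(p)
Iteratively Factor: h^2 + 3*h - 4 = (h + 4)*(h - 1)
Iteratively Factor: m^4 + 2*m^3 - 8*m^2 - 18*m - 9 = (m - 3)*(m^3 + 5*m^2 + 7*m + 3) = (m - 3)*(m + 1)*(m^2 + 4*m + 3) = (m - 3)*(m + 1)^2*(m + 3)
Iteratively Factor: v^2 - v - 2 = (v + 1)*(v - 2)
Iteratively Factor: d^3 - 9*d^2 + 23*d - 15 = (d - 3)*(d^2 - 6*d + 5) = (d - 5)*(d - 3)*(d - 1)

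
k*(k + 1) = k^2 + k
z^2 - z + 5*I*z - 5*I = (z - 1)*(z + 5*I)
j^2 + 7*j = j*(j + 7)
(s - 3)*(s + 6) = s^2 + 3*s - 18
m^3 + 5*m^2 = m^2*(m + 5)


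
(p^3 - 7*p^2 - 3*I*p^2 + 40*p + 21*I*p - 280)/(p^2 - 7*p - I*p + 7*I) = (p^2 - 3*I*p + 40)/(p - I)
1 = 1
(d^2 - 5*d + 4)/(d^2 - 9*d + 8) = (d - 4)/(d - 8)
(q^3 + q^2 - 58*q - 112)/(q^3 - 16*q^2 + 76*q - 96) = (q^2 + 9*q + 14)/(q^2 - 8*q + 12)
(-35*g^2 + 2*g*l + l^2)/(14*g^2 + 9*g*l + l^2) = (-5*g + l)/(2*g + l)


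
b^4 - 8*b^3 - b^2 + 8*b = b*(b - 8)*(b - 1)*(b + 1)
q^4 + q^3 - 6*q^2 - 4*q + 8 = (q - 2)*(q - 1)*(q + 2)^2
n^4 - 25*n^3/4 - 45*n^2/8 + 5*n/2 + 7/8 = (n - 7)*(n - 1/2)*(n + 1/4)*(n + 1)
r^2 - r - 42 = (r - 7)*(r + 6)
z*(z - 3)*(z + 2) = z^3 - z^2 - 6*z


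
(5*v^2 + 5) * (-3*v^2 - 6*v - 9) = -15*v^4 - 30*v^3 - 60*v^2 - 30*v - 45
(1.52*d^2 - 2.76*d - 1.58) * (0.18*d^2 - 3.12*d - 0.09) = 0.2736*d^4 - 5.2392*d^3 + 8.19*d^2 + 5.178*d + 0.1422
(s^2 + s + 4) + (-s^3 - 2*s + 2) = -s^3 + s^2 - s + 6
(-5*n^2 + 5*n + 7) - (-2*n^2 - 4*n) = -3*n^2 + 9*n + 7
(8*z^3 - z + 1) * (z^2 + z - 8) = 8*z^5 + 8*z^4 - 65*z^3 + 9*z - 8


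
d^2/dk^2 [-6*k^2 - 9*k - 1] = -12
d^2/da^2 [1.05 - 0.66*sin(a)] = 0.66*sin(a)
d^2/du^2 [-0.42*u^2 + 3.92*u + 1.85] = -0.840000000000000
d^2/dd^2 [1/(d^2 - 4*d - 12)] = 2*(d^2 - 4*d - 4*(d - 2)^2 - 12)/(-d^2 + 4*d + 12)^3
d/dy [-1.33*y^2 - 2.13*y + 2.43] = -2.66*y - 2.13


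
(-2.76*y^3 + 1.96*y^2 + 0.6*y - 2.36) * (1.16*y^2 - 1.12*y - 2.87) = -3.2016*y^5 + 5.3648*y^4 + 6.422*y^3 - 9.0348*y^2 + 0.9212*y + 6.7732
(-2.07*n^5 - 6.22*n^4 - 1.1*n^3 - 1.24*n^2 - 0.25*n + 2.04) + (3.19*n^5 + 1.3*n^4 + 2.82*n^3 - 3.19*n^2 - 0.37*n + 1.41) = 1.12*n^5 - 4.92*n^4 + 1.72*n^3 - 4.43*n^2 - 0.62*n + 3.45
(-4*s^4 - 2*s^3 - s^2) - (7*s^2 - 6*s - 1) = -4*s^4 - 2*s^3 - 8*s^2 + 6*s + 1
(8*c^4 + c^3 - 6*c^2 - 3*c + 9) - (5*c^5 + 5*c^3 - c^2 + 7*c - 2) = -5*c^5 + 8*c^4 - 4*c^3 - 5*c^2 - 10*c + 11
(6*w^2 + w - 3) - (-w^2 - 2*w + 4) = 7*w^2 + 3*w - 7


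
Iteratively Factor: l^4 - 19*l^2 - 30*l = (l + 3)*(l^3 - 3*l^2 - 10*l) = (l - 5)*(l + 3)*(l^2 + 2*l) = (l - 5)*(l + 2)*(l + 3)*(l)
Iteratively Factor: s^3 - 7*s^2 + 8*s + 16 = (s + 1)*(s^2 - 8*s + 16) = (s - 4)*(s + 1)*(s - 4)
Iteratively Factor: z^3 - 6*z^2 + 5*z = (z - 5)*(z^2 - z) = z*(z - 5)*(z - 1)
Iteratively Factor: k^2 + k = (k)*(k + 1)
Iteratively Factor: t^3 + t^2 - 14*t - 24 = (t - 4)*(t^2 + 5*t + 6) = (t - 4)*(t + 2)*(t + 3)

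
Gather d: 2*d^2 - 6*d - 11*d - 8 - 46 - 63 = 2*d^2 - 17*d - 117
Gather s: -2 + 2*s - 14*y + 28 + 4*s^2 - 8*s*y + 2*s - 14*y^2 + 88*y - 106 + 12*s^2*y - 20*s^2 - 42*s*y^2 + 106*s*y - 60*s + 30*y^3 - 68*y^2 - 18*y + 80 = s^2*(12*y - 16) + s*(-42*y^2 + 98*y - 56) + 30*y^3 - 82*y^2 + 56*y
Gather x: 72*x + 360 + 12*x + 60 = 84*x + 420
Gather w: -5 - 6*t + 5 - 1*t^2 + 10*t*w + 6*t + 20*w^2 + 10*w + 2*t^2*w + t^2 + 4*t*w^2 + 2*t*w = w^2*(4*t + 20) + w*(2*t^2 + 12*t + 10)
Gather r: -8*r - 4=-8*r - 4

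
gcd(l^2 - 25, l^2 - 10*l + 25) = l - 5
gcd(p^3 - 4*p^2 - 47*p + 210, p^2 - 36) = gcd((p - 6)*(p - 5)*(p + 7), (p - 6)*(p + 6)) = p - 6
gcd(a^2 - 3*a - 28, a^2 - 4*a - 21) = a - 7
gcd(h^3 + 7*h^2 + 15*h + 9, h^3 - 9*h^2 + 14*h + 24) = h + 1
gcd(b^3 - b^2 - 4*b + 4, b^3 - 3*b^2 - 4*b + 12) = b^2 - 4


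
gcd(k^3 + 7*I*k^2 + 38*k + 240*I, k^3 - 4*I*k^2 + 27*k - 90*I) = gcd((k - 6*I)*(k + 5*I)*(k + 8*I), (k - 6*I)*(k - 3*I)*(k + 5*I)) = k^2 - I*k + 30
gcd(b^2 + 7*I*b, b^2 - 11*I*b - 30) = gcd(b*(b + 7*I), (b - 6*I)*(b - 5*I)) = 1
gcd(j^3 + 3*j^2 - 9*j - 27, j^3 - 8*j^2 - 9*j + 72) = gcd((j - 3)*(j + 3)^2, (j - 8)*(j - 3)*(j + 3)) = j^2 - 9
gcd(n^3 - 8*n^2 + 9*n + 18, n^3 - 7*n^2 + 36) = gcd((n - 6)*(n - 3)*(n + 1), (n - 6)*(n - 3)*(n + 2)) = n^2 - 9*n + 18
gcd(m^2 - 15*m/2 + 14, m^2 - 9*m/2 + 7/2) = m - 7/2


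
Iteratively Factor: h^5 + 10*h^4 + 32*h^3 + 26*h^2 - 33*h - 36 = (h + 3)*(h^4 + 7*h^3 + 11*h^2 - 7*h - 12) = (h + 1)*(h + 3)*(h^3 + 6*h^2 + 5*h - 12) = (h + 1)*(h + 3)*(h + 4)*(h^2 + 2*h - 3) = (h - 1)*(h + 1)*(h + 3)*(h + 4)*(h + 3)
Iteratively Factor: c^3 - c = (c)*(c^2 - 1) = c*(c - 1)*(c + 1)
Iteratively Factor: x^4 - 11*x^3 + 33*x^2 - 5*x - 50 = (x - 5)*(x^3 - 6*x^2 + 3*x + 10) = (x - 5)*(x - 2)*(x^2 - 4*x - 5) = (x - 5)*(x - 2)*(x + 1)*(x - 5)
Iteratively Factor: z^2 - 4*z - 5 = (z - 5)*(z + 1)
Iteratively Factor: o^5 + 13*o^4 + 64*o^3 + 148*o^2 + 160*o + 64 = (o + 2)*(o^4 + 11*o^3 + 42*o^2 + 64*o + 32) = (o + 2)*(o + 4)*(o^3 + 7*o^2 + 14*o + 8) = (o + 2)*(o + 4)^2*(o^2 + 3*o + 2) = (o + 1)*(o + 2)*(o + 4)^2*(o + 2)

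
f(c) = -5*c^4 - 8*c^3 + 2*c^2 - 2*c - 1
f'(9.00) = -16490.00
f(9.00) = -38494.00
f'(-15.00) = 62038.00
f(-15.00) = -225646.00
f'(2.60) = -505.36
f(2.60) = -361.78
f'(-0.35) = -5.48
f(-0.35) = 0.21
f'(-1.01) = -9.92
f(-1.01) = 6.10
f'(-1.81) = 30.73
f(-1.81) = 2.95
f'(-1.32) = -3.10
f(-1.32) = 8.34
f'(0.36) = -4.60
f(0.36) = -1.92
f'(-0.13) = -2.88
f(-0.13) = -0.69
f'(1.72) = -167.89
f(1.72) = -82.99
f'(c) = -20*c^3 - 24*c^2 + 4*c - 2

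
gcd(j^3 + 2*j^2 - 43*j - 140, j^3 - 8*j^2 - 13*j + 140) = j^2 - 3*j - 28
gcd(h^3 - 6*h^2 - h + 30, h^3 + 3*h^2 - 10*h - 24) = h^2 - h - 6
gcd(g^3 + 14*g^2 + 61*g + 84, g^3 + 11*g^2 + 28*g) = g^2 + 11*g + 28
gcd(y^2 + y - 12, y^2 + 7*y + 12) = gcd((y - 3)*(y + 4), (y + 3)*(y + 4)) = y + 4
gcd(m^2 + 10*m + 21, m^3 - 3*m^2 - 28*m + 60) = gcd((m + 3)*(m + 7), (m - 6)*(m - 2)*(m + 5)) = 1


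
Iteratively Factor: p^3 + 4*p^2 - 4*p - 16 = (p - 2)*(p^2 + 6*p + 8) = (p - 2)*(p + 4)*(p + 2)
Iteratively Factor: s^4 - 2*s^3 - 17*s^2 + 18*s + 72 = (s - 4)*(s^3 + 2*s^2 - 9*s - 18) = (s - 4)*(s - 3)*(s^2 + 5*s + 6) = (s - 4)*(s - 3)*(s + 2)*(s + 3)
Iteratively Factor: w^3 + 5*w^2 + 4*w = (w + 1)*(w^2 + 4*w) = w*(w + 1)*(w + 4)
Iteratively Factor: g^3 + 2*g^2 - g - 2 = (g + 1)*(g^2 + g - 2) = (g - 1)*(g + 1)*(g + 2)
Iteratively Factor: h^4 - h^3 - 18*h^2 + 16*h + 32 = (h + 4)*(h^3 - 5*h^2 + 2*h + 8) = (h + 1)*(h + 4)*(h^2 - 6*h + 8) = (h - 2)*(h + 1)*(h + 4)*(h - 4)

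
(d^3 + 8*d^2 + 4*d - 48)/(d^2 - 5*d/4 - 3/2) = 4*(d^2 + 10*d + 24)/(4*d + 3)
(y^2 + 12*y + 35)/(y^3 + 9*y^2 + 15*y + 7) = (y + 5)/(y^2 + 2*y + 1)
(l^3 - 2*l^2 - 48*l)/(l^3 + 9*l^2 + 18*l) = (l - 8)/(l + 3)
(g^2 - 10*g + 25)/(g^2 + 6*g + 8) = (g^2 - 10*g + 25)/(g^2 + 6*g + 8)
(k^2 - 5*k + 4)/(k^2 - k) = (k - 4)/k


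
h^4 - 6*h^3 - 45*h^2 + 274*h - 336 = (h - 8)*(h - 3)*(h - 2)*(h + 7)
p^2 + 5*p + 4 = (p + 1)*(p + 4)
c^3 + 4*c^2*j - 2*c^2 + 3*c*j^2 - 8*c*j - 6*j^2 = (c - 2)*(c + j)*(c + 3*j)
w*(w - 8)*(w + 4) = w^3 - 4*w^2 - 32*w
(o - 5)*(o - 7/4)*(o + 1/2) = o^3 - 25*o^2/4 + 43*o/8 + 35/8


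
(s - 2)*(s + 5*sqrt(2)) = s^2 - 2*s + 5*sqrt(2)*s - 10*sqrt(2)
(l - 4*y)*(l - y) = l^2 - 5*l*y + 4*y^2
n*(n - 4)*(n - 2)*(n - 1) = n^4 - 7*n^3 + 14*n^2 - 8*n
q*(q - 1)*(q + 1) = q^3 - q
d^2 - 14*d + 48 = (d - 8)*(d - 6)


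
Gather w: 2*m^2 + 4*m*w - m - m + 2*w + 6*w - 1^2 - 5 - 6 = 2*m^2 - 2*m + w*(4*m + 8) - 12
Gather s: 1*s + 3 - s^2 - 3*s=-s^2 - 2*s + 3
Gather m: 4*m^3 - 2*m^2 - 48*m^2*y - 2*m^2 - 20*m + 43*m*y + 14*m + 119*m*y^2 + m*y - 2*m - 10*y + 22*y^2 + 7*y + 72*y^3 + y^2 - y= 4*m^3 + m^2*(-48*y - 4) + m*(119*y^2 + 44*y - 8) + 72*y^3 + 23*y^2 - 4*y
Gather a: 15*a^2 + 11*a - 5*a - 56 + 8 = 15*a^2 + 6*a - 48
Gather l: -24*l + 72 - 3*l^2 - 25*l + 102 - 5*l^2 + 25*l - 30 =-8*l^2 - 24*l + 144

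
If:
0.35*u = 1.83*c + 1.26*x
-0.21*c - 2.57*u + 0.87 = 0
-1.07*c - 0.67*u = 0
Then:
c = -0.22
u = 0.36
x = 0.42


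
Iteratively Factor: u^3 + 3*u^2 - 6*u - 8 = (u + 4)*(u^2 - u - 2) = (u - 2)*(u + 4)*(u + 1)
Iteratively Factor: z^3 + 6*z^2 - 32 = (z + 4)*(z^2 + 2*z - 8) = (z - 2)*(z + 4)*(z + 4)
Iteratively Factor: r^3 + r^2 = (r)*(r^2 + r) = r*(r + 1)*(r)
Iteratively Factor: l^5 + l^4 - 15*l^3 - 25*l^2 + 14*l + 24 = (l + 2)*(l^4 - l^3 - 13*l^2 + l + 12) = (l - 4)*(l + 2)*(l^3 + 3*l^2 - l - 3) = (l - 4)*(l - 1)*(l + 2)*(l^2 + 4*l + 3) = (l - 4)*(l - 1)*(l + 1)*(l + 2)*(l + 3)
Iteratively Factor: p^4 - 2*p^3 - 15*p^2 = (p)*(p^3 - 2*p^2 - 15*p) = p*(p - 5)*(p^2 + 3*p) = p^2*(p - 5)*(p + 3)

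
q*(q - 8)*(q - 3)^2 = q^4 - 14*q^3 + 57*q^2 - 72*q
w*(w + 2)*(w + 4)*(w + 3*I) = w^4 + 6*w^3 + 3*I*w^3 + 8*w^2 + 18*I*w^2 + 24*I*w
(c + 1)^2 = c^2 + 2*c + 1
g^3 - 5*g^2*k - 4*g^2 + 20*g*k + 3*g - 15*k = (g - 3)*(g - 1)*(g - 5*k)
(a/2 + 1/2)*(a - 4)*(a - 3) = a^3/2 - 3*a^2 + 5*a/2 + 6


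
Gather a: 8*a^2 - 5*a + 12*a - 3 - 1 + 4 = 8*a^2 + 7*a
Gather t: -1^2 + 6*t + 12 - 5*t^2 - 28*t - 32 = -5*t^2 - 22*t - 21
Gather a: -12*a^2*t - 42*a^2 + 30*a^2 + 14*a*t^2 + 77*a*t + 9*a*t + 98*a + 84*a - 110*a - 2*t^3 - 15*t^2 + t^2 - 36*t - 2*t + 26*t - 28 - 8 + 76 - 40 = a^2*(-12*t - 12) + a*(14*t^2 + 86*t + 72) - 2*t^3 - 14*t^2 - 12*t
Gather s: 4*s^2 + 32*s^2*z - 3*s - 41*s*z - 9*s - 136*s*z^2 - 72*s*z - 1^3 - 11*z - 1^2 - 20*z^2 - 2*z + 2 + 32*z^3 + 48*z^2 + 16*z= s^2*(32*z + 4) + s*(-136*z^2 - 113*z - 12) + 32*z^3 + 28*z^2 + 3*z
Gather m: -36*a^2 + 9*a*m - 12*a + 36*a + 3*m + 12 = -36*a^2 + 24*a + m*(9*a + 3) + 12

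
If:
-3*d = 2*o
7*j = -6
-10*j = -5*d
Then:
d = -12/7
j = -6/7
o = 18/7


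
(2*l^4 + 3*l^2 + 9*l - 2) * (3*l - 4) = 6*l^5 - 8*l^4 + 9*l^3 + 15*l^2 - 42*l + 8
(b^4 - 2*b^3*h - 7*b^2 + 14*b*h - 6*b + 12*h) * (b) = b^5 - 2*b^4*h - 7*b^3 + 14*b^2*h - 6*b^2 + 12*b*h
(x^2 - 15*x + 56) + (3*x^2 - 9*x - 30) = 4*x^2 - 24*x + 26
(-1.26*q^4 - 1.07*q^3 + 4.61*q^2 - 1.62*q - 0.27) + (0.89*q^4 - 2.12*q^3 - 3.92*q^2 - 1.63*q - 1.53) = -0.37*q^4 - 3.19*q^3 + 0.69*q^2 - 3.25*q - 1.8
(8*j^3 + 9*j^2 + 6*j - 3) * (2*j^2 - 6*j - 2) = 16*j^5 - 30*j^4 - 58*j^3 - 60*j^2 + 6*j + 6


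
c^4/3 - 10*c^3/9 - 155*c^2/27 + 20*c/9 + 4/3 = (c/3 + 1)*(c - 6)*(c - 2/3)*(c + 1/3)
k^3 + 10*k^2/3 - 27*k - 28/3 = (k - 4)*(k + 1/3)*(k + 7)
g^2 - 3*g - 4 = (g - 4)*(g + 1)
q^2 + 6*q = q*(q + 6)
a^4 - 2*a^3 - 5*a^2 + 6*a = a*(a - 3)*(a - 1)*(a + 2)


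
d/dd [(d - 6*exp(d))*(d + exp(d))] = -5*d*exp(d) + 2*d - 12*exp(2*d) - 5*exp(d)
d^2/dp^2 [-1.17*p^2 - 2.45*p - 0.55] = -2.34000000000000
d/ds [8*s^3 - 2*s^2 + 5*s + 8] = 24*s^2 - 4*s + 5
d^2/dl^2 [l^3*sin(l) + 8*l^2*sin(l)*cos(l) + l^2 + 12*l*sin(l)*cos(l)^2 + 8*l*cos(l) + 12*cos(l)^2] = -l^3*sin(l) - 16*l^2*sin(2*l) + 6*l^2*cos(l) + 3*l*sin(l) - 27*l*sin(3*l) - 8*l*cos(l) + 32*l*cos(2*l) - 16*sin(l) + 8*sin(2*l) + 6*cos(l) - 24*cos(2*l) + 18*cos(3*l) + 2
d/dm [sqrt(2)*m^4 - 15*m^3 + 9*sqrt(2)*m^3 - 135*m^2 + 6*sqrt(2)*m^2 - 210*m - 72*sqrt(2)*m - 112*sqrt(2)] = 4*sqrt(2)*m^3 - 45*m^2 + 27*sqrt(2)*m^2 - 270*m + 12*sqrt(2)*m - 210 - 72*sqrt(2)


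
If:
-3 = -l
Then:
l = 3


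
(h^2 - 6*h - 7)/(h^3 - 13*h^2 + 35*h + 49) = 1/(h - 7)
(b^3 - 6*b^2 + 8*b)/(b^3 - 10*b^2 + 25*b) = (b^2 - 6*b + 8)/(b^2 - 10*b + 25)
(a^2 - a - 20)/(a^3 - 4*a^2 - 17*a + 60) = 1/(a - 3)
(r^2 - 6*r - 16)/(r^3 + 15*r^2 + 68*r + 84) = (r - 8)/(r^2 + 13*r + 42)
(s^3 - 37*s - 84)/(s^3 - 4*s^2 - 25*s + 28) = (s + 3)/(s - 1)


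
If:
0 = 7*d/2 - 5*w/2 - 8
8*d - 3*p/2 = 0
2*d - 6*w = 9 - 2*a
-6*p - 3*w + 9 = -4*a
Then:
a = -139/26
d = -1/13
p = -16/39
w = -43/13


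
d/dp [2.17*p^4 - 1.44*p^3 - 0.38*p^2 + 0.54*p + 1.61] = 8.68*p^3 - 4.32*p^2 - 0.76*p + 0.54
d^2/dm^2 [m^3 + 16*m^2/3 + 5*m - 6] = 6*m + 32/3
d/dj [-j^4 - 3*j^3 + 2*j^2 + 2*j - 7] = -4*j^3 - 9*j^2 + 4*j + 2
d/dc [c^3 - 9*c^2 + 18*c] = 3*c^2 - 18*c + 18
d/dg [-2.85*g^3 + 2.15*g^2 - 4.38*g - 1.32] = -8.55*g^2 + 4.3*g - 4.38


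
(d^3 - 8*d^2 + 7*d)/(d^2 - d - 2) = d*(-d^2 + 8*d - 7)/(-d^2 + d + 2)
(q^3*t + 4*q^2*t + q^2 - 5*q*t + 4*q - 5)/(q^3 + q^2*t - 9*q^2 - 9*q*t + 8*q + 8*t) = (q^2*t + 5*q*t + q + 5)/(q^2 + q*t - 8*q - 8*t)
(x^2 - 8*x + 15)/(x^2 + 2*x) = (x^2 - 8*x + 15)/(x*(x + 2))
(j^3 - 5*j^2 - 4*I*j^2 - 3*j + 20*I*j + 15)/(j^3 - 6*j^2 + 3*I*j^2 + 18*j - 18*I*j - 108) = (j^2 - j*(5 + I) + 5*I)/(j^2 + 6*j*(-1 + I) - 36*I)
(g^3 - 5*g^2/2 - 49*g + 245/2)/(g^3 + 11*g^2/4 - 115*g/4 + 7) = 2*(2*g^2 - 19*g + 35)/(4*g^2 - 17*g + 4)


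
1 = 1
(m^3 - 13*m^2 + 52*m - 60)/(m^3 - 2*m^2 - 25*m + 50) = (m - 6)/(m + 5)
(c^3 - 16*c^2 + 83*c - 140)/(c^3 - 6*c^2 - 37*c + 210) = (c - 4)/(c + 6)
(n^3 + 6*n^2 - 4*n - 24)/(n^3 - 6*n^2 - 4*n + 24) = (n + 6)/(n - 6)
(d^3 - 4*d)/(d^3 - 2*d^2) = (d + 2)/d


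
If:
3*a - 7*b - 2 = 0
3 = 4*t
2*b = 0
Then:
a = 2/3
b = 0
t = 3/4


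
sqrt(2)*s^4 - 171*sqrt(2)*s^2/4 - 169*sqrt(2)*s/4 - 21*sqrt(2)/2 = (s - 7)*(s + 1/2)*(s + 6)*(sqrt(2)*s + sqrt(2)/2)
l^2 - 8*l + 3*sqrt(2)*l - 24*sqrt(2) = (l - 8)*(l + 3*sqrt(2))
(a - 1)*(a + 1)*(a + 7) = a^3 + 7*a^2 - a - 7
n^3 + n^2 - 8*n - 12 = (n - 3)*(n + 2)^2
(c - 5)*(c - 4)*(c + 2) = c^3 - 7*c^2 + 2*c + 40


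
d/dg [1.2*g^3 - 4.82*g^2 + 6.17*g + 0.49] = 3.6*g^2 - 9.64*g + 6.17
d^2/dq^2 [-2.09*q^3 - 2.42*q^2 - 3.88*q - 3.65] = -12.54*q - 4.84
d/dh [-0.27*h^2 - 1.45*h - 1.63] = -0.54*h - 1.45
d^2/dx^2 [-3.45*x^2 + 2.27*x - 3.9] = -6.90000000000000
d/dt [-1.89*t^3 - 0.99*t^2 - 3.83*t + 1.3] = -5.67*t^2 - 1.98*t - 3.83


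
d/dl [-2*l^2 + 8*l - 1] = 8 - 4*l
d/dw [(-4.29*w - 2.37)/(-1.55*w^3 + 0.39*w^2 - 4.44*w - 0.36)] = (-13.299*w^3 - 9.3474*w^2 + 1.8486*w - 8.9784)/(2.4025*w^6 - 1.209*w^5 + 13.9161*w^4 - 2.3472*w^3 + 19.4328*w^2 + 3.1968*w + 0.1296)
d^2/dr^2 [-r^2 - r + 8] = -2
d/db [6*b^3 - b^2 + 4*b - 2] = 18*b^2 - 2*b + 4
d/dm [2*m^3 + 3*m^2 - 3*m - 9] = 6*m^2 + 6*m - 3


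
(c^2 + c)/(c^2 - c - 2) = c/(c - 2)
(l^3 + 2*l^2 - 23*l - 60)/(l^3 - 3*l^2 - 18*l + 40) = (l + 3)/(l - 2)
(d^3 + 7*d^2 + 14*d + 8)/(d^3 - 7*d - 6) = (d + 4)/(d - 3)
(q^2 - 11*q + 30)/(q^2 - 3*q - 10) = (q - 6)/(q + 2)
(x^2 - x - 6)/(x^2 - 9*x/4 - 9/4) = 4*(x + 2)/(4*x + 3)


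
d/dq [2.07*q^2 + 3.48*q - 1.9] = 4.14*q + 3.48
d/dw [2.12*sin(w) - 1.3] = 2.12*cos(w)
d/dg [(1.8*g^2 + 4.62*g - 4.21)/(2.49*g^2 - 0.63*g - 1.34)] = (-12.6378*g^2 + 16.1418*g - 8.8431)/(6.2001*g^4 - 3.1374*g^3 - 6.2763*g^2 + 1.6884*g + 1.7956)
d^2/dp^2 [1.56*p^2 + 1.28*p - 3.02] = 3.12000000000000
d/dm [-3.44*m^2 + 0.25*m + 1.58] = 0.25 - 6.88*m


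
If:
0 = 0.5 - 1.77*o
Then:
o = 0.28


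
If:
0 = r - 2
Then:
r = 2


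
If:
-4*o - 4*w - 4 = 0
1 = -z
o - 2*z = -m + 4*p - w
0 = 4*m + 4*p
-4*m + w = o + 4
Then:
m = -1/5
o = -21/10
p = 1/5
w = 11/10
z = -1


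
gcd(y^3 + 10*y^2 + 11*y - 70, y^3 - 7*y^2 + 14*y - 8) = y - 2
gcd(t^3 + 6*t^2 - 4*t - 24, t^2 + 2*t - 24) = t + 6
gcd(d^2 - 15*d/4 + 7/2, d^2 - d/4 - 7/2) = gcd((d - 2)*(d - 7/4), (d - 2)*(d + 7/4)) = d - 2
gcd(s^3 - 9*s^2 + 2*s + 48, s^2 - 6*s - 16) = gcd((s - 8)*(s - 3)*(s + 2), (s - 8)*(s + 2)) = s^2 - 6*s - 16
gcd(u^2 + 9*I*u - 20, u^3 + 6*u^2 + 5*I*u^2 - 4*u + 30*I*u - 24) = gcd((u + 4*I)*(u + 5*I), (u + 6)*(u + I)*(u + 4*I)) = u + 4*I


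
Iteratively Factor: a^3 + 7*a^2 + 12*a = (a + 3)*(a^2 + 4*a) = (a + 3)*(a + 4)*(a)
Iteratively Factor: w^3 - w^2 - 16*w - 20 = (w + 2)*(w^2 - 3*w - 10) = (w + 2)^2*(w - 5)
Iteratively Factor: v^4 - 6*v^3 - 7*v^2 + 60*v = (v + 3)*(v^3 - 9*v^2 + 20*v) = v*(v + 3)*(v^2 - 9*v + 20) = v*(v - 5)*(v + 3)*(v - 4)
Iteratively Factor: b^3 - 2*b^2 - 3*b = (b + 1)*(b^2 - 3*b) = b*(b + 1)*(b - 3)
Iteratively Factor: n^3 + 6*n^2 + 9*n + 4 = (n + 1)*(n^2 + 5*n + 4) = (n + 1)*(n + 4)*(n + 1)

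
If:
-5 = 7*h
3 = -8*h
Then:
No Solution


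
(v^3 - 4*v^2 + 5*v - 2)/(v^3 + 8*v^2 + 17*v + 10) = (v^3 - 4*v^2 + 5*v - 2)/(v^3 + 8*v^2 + 17*v + 10)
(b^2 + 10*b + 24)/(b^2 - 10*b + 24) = (b^2 + 10*b + 24)/(b^2 - 10*b + 24)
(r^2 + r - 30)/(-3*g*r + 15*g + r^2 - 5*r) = (r + 6)/(-3*g + r)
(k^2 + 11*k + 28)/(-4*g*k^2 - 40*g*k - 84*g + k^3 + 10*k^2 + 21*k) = (-k - 4)/(4*g*k + 12*g - k^2 - 3*k)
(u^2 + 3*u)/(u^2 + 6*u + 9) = u/(u + 3)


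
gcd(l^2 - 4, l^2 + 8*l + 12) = l + 2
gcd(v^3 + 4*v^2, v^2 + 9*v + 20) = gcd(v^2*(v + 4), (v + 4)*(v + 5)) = v + 4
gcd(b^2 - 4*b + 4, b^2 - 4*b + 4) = b^2 - 4*b + 4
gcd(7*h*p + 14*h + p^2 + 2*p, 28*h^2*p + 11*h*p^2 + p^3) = 7*h + p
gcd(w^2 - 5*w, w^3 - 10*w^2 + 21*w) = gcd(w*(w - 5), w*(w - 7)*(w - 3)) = w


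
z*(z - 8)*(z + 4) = z^3 - 4*z^2 - 32*z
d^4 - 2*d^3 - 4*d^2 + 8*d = d*(d - 2)^2*(d + 2)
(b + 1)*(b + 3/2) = b^2 + 5*b/2 + 3/2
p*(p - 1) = p^2 - p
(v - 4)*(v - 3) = v^2 - 7*v + 12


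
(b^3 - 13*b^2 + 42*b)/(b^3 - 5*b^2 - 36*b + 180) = b*(b - 7)/(b^2 + b - 30)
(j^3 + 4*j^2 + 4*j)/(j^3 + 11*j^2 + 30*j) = (j^2 + 4*j + 4)/(j^2 + 11*j + 30)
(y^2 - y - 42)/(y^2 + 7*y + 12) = (y^2 - y - 42)/(y^2 + 7*y + 12)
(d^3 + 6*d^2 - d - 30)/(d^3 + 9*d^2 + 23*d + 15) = (d - 2)/(d + 1)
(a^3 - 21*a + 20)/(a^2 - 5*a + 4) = a + 5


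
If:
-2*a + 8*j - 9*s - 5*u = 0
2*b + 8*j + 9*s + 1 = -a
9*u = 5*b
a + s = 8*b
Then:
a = 1339*u/75 + 1/15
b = 9*u/5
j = 361*u/300 - 7/120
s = -259*u/75 - 1/15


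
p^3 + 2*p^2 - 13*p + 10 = (p - 2)*(p - 1)*(p + 5)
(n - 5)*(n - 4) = n^2 - 9*n + 20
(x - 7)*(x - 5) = x^2 - 12*x + 35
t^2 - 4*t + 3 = (t - 3)*(t - 1)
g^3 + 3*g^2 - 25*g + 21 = (g - 3)*(g - 1)*(g + 7)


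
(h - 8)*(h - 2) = h^2 - 10*h + 16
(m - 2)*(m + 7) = m^2 + 5*m - 14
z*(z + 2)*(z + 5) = z^3 + 7*z^2 + 10*z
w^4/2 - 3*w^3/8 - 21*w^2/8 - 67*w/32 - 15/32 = (w/2 + 1/4)*(w - 3)*(w + 1/2)*(w + 5/4)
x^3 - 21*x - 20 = (x - 5)*(x + 1)*(x + 4)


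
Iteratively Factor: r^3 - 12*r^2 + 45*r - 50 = (r - 5)*(r^2 - 7*r + 10) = (r - 5)^2*(r - 2)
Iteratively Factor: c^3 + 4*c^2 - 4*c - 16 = (c + 2)*(c^2 + 2*c - 8) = (c - 2)*(c + 2)*(c + 4)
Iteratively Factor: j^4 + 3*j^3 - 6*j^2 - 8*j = (j - 2)*(j^3 + 5*j^2 + 4*j) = (j - 2)*(j + 4)*(j^2 + j) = j*(j - 2)*(j + 4)*(j + 1)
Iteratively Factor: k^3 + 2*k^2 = (k)*(k^2 + 2*k) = k*(k + 2)*(k)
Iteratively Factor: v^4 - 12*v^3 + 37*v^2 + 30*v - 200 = (v - 5)*(v^3 - 7*v^2 + 2*v + 40) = (v - 5)*(v + 2)*(v^2 - 9*v + 20) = (v - 5)*(v - 4)*(v + 2)*(v - 5)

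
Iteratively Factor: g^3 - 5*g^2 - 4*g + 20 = (g - 5)*(g^2 - 4) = (g - 5)*(g - 2)*(g + 2)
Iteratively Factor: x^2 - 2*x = (x)*(x - 2)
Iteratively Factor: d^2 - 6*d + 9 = (d - 3)*(d - 3)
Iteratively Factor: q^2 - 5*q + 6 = (q - 2)*(q - 3)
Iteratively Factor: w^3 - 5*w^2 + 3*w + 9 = (w - 3)*(w^2 - 2*w - 3) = (w - 3)^2*(w + 1)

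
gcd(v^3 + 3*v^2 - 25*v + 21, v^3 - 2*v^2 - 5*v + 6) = v^2 - 4*v + 3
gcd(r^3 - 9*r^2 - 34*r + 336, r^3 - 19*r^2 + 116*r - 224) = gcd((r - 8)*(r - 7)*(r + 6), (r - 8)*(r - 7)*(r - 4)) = r^2 - 15*r + 56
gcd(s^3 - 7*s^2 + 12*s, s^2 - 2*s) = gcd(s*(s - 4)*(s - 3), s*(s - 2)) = s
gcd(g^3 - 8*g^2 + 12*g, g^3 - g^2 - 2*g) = g^2 - 2*g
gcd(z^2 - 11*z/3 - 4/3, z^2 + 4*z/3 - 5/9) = 1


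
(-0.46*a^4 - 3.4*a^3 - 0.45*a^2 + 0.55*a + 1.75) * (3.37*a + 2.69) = -1.5502*a^5 - 12.6954*a^4 - 10.6625*a^3 + 0.643*a^2 + 7.377*a + 4.7075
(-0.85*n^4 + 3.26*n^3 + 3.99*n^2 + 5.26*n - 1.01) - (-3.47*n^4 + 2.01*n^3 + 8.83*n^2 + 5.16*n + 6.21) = 2.62*n^4 + 1.25*n^3 - 4.84*n^2 + 0.0999999999999996*n - 7.22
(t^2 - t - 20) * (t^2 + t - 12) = t^4 - 33*t^2 - 8*t + 240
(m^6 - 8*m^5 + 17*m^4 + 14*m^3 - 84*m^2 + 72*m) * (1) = m^6 - 8*m^5 + 17*m^4 + 14*m^3 - 84*m^2 + 72*m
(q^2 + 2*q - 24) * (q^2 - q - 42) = q^4 + q^3 - 68*q^2 - 60*q + 1008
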